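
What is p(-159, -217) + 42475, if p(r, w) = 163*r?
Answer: 16558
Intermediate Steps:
p(-159, -217) + 42475 = 163*(-159) + 42475 = -25917 + 42475 = 16558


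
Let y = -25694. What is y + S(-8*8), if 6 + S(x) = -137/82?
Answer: -2107537/82 ≈ -25702.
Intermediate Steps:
S(x) = -629/82 (S(x) = -6 - 137/82 = -629/82)
y + S(-8*8) = -25694 - 629/82 = -2107537/82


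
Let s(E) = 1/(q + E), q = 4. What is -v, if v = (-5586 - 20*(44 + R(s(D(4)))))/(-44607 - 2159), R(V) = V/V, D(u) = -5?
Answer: -3243/23383 ≈ -0.13869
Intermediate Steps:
s(E) = 1/(4 + E)
R(V) = 1
v = 3243/23383 (v = (-5586 - 20*(44 + 1))/(-44607 - 2159) = (-5586 - 20*45)/(-46766) = (-5586 - 900)*(-1/46766) = -6486*(-1/46766) = 3243/23383 ≈ 0.13869)
-v = -1*3243/23383 = -3243/23383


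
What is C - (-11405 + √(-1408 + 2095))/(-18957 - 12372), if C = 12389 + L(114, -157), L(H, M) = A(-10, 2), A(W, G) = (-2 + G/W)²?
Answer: 9706880209/783225 + √687/31329 ≈ 12393.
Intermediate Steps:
L(H, M) = 121/25 (L(H, M) = (2 - 2*(-10))²/(-10)² = (2 + 20)²/100 = (1/100)*22² = (1/100)*484 = 121/25)
C = 309846/25 (C = 12389 + 121/25 = 309846/25 ≈ 12394.)
C - (-11405 + √(-1408 + 2095))/(-18957 - 12372) = 309846/25 - (-11405 + √(-1408 + 2095))/(-18957 - 12372) = 309846/25 - (-11405 + √687)/(-31329) = 309846/25 - (-11405 + √687)*(-1)/31329 = 309846/25 - (11405/31329 - √687/31329) = 309846/25 + (-11405/31329 + √687/31329) = 9706880209/783225 + √687/31329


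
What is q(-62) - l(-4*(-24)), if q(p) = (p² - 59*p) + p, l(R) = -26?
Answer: 7466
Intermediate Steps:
q(p) = p² - 58*p
q(-62) - l(-4*(-24)) = -62*(-58 - 62) - 1*(-26) = -62*(-120) + 26 = 7440 + 26 = 7466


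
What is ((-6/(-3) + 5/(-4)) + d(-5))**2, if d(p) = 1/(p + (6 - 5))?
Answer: 1/4 ≈ 0.25000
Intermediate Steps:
d(p) = 1/(1 + p) (d(p) = 1/(p + 1) = 1/(1 + p))
((-6/(-3) + 5/(-4)) + d(-5))**2 = ((-6/(-3) + 5/(-4)) + 1/(1 - 5))**2 = ((-6*(-1/3) + 5*(-1/4)) + 1/(-4))**2 = ((2 - 5/4) - 1/4)**2 = (3/4 - 1/4)**2 = (1/2)**2 = 1/4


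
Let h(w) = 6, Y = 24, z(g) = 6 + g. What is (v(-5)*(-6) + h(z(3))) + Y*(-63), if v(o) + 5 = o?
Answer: -1446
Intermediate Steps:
v(o) = -5 + o
(v(-5)*(-6) + h(z(3))) + Y*(-63) = ((-5 - 5)*(-6) + 6) + 24*(-63) = (-10*(-6) + 6) - 1512 = (60 + 6) - 1512 = 66 - 1512 = -1446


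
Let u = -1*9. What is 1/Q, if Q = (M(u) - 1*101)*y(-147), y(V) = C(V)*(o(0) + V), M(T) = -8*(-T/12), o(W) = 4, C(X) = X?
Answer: -1/2249247 ≈ -4.4459e-7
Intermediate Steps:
u = -9
M(T) = 2*T/3 (M(T) = -(-2)*T/3 = 2*T/3)
y(V) = V*(4 + V)
Q = -2249247 (Q = ((⅔)*(-9) - 1*101)*(-147*(4 - 147)) = (-6 - 101)*(-147*(-143)) = -107*21021 = -2249247)
1/Q = 1/(-2249247) = -1/2249247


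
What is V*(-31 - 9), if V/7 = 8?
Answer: -2240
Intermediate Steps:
V = 56 (V = 7*8 = 56)
V*(-31 - 9) = 56*(-31 - 9) = 56*(-40) = -2240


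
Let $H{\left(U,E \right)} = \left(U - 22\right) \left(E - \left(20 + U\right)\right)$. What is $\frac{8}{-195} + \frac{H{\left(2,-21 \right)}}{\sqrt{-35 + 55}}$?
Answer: $- \frac{8}{195} + 86 \sqrt{5} \approx 192.26$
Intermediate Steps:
$H{\left(U,E \right)} = \left(-22 + U\right) \left(-20 + E - U\right)$
$\frac{8}{-195} + \frac{H{\left(2,-21 \right)}}{\sqrt{-35 + 55}} = \frac{8}{-195} + \frac{440 - 2^{2} - -462 + 2 \cdot 2 - 42}{\sqrt{-35 + 55}} = 8 \left(- \frac{1}{195}\right) + \frac{440 - 4 + 462 + 4 - 42}{\sqrt{20}} = - \frac{8}{195} + \frac{440 - 4 + 462 + 4 - 42}{2 \sqrt{5}} = - \frac{8}{195} + 860 \frac{\sqrt{5}}{10} = - \frac{8}{195} + 86 \sqrt{5}$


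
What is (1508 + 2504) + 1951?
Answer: 5963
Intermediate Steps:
(1508 + 2504) + 1951 = 4012 + 1951 = 5963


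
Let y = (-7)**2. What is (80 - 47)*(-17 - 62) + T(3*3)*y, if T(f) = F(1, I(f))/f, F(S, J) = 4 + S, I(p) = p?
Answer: -23218/9 ≈ -2579.8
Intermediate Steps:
T(f) = 5/f (T(f) = (4 + 1)/f = 5/f)
y = 49
(80 - 47)*(-17 - 62) + T(3*3)*y = (80 - 47)*(-17 - 62) + (5/((3*3)))*49 = 33*(-79) + (5/9)*49 = -2607 + (5*(1/9))*49 = -2607 + (5/9)*49 = -2607 + 245/9 = -23218/9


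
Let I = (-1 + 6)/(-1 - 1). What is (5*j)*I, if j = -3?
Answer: 75/2 ≈ 37.500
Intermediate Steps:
I = -5/2 (I = 5/(-2) = 5*(-½) = -5/2 ≈ -2.5000)
(5*j)*I = (5*(-3))*(-5/2) = -15*(-5/2) = 75/2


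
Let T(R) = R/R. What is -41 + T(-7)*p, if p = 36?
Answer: -5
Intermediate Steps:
T(R) = 1
-41 + T(-7)*p = -41 + 1*36 = -41 + 36 = -5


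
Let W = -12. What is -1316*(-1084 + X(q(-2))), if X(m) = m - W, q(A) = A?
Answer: 1413384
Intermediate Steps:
X(m) = 12 + m (X(m) = m - 1*(-12) = m + 12 = 12 + m)
-1316*(-1084 + X(q(-2))) = -1316*(-1084 + (12 - 2)) = -1316*(-1084 + 10) = -1316*(-1074) = 1413384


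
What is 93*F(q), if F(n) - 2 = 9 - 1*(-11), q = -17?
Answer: 2046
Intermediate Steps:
F(n) = 22 (F(n) = 2 + (9 - 1*(-11)) = 2 + (9 + 11) = 2 + 20 = 22)
93*F(q) = 93*22 = 2046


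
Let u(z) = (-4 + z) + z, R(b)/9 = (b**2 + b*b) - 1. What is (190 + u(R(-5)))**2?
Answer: 1140624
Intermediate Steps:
R(b) = -9 + 18*b**2 (R(b) = 9*((b**2 + b*b) - 1) = 9*((b**2 + b**2) - 1) = 9*(2*b**2 - 1) = 9*(-1 + 2*b**2) = -9 + 18*b**2)
u(z) = -4 + 2*z
(190 + u(R(-5)))**2 = (190 + (-4 + 2*(-9 + 18*(-5)**2)))**2 = (190 + (-4 + 2*(-9 + 18*25)))**2 = (190 + (-4 + 2*(-9 + 450)))**2 = (190 + (-4 + 2*441))**2 = (190 + (-4 + 882))**2 = (190 + 878)**2 = 1068**2 = 1140624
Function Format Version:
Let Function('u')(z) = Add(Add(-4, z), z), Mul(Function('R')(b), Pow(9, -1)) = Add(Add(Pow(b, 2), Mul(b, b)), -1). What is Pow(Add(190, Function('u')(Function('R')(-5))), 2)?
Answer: 1140624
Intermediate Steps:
Function('R')(b) = Add(-9, Mul(18, Pow(b, 2))) (Function('R')(b) = Mul(9, Add(Add(Pow(b, 2), Mul(b, b)), -1)) = Mul(9, Add(Add(Pow(b, 2), Pow(b, 2)), -1)) = Mul(9, Add(Mul(2, Pow(b, 2)), -1)) = Mul(9, Add(-1, Mul(2, Pow(b, 2)))) = Add(-9, Mul(18, Pow(b, 2))))
Function('u')(z) = Add(-4, Mul(2, z))
Pow(Add(190, Function('u')(Function('R')(-5))), 2) = Pow(Add(190, Add(-4, Mul(2, Add(-9, Mul(18, Pow(-5, 2)))))), 2) = Pow(Add(190, Add(-4, Mul(2, Add(-9, Mul(18, 25))))), 2) = Pow(Add(190, Add(-4, Mul(2, Add(-9, 450)))), 2) = Pow(Add(190, Add(-4, Mul(2, 441))), 2) = Pow(Add(190, Add(-4, 882)), 2) = Pow(Add(190, 878), 2) = Pow(1068, 2) = 1140624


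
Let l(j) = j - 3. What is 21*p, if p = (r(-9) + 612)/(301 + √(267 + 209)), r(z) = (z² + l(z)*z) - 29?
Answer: 697116/12875 - 4632*√119/12875 ≈ 50.220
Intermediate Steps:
l(j) = -3 + j
r(z) = -29 + z² + z*(-3 + z) (r(z) = (z² + (-3 + z)*z) - 29 = (z² + z*(-3 + z)) - 29 = -29 + z² + z*(-3 + z))
p = 772/(301 + 2*√119) (p = ((-29 + (-9)² - 9*(-3 - 9)) + 612)/(301 + √(267 + 209)) = ((-29 + 81 - 9*(-12)) + 612)/(301 + √476) = ((-29 + 81 + 108) + 612)/(301 + 2*√119) = (160 + 612)/(301 + 2*√119) = 772/(301 + 2*√119) ≈ 2.3914)
21*p = 21*(33196/12875 - 1544*√119/90125) = 697116/12875 - 4632*√119/12875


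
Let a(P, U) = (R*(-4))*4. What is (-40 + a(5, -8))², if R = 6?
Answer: 18496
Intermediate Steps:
a(P, U) = -96 (a(P, U) = (6*(-4))*4 = -24*4 = -96)
(-40 + a(5, -8))² = (-40 - 96)² = (-136)² = 18496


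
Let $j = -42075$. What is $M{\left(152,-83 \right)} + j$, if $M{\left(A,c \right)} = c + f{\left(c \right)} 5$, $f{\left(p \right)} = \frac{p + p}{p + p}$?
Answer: $-42153$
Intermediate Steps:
$f{\left(p \right)} = 1$ ($f{\left(p \right)} = \frac{2 p}{2 p} = 2 p \frac{1}{2 p} = 1$)
$M{\left(A,c \right)} = 5 + c$ ($M{\left(A,c \right)} = c + 1 \cdot 5 = c + 5 = 5 + c$)
$M{\left(152,-83 \right)} + j = \left(5 - 83\right) - 42075 = -78 - 42075 = -42153$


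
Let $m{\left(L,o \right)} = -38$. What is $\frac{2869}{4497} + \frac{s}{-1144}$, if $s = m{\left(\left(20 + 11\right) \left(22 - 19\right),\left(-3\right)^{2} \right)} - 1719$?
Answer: $\frac{11183365}{5144568} \approx 2.1738$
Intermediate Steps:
$s = -1757$ ($s = -38 - 1719 = -1757$)
$\frac{2869}{4497} + \frac{s}{-1144} = \frac{2869}{4497} - \frac{1757}{-1144} = 2869 \cdot \frac{1}{4497} - - \frac{1757}{1144} = \frac{2869}{4497} + \frac{1757}{1144} = \frac{11183365}{5144568}$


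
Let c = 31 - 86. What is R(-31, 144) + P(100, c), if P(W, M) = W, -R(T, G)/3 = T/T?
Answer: 97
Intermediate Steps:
c = -55
R(T, G) = -3 (R(T, G) = -3*T/T = -3*1 = -3)
R(-31, 144) + P(100, c) = -3 + 100 = 97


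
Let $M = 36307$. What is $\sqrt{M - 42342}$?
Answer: $i \sqrt{6035} \approx 77.685 i$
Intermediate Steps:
$\sqrt{M - 42342} = \sqrt{36307 - 42342} = \sqrt{-6035} = i \sqrt{6035}$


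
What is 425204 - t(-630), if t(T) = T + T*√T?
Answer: 425834 + 1890*I*√70 ≈ 4.2583e+5 + 15813.0*I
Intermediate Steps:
t(T) = T + T^(3/2)
425204 - t(-630) = 425204 - (-630 + (-630)^(3/2)) = 425204 - (-630 - 1890*I*√70) = 425204 + (630 + 1890*I*√70) = 425834 + 1890*I*√70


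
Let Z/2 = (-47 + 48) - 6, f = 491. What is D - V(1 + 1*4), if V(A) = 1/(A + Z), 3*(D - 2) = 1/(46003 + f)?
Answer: 1534307/697410 ≈ 2.2000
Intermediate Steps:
D = 278965/139482 (D = 2 + 1/(3*(46003 + 491)) = 2 + (⅓)/46494 = 2 + (⅓)*(1/46494) = 2 + 1/139482 = 278965/139482 ≈ 2.0000)
Z = -10 (Z = 2*((-47 + 48) - 6) = 2*(1 - 6) = 2*(-5) = -10)
V(A) = 1/(-10 + A) (V(A) = 1/(A - 10) = 1/(-10 + A))
D - V(1 + 1*4) = 278965/139482 - 1/(-10 + (1 + 1*4)) = 278965/139482 - 1/(-10 + (1 + 4)) = 278965/139482 - 1/(-10 + 5) = 278965/139482 - 1/(-5) = 278965/139482 - 1*(-⅕) = 278965/139482 + ⅕ = 1534307/697410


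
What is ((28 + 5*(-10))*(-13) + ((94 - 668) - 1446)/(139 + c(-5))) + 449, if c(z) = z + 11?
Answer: 20911/29 ≈ 721.07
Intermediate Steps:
c(z) = 11 + z
((28 + 5*(-10))*(-13) + ((94 - 668) - 1446)/(139 + c(-5))) + 449 = ((28 + 5*(-10))*(-13) + ((94 - 668) - 1446)/(139 + (11 - 5))) + 449 = ((28 - 50)*(-13) + (-574 - 1446)/(139 + 6)) + 449 = (-22*(-13) - 2020/145) + 449 = (286 - 2020*1/145) + 449 = (286 - 404/29) + 449 = 7890/29 + 449 = 20911/29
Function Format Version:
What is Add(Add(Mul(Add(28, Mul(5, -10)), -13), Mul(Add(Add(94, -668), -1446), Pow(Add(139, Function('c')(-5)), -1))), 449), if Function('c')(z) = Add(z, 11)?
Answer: Rational(20911, 29) ≈ 721.07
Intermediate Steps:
Function('c')(z) = Add(11, z)
Add(Add(Mul(Add(28, Mul(5, -10)), -13), Mul(Add(Add(94, -668), -1446), Pow(Add(139, Function('c')(-5)), -1))), 449) = Add(Add(Mul(Add(28, Mul(5, -10)), -13), Mul(Add(Add(94, -668), -1446), Pow(Add(139, Add(11, -5)), -1))), 449) = Add(Add(Mul(Add(28, -50), -13), Mul(Add(-574, -1446), Pow(Add(139, 6), -1))), 449) = Add(Add(Mul(-22, -13), Mul(-2020, Pow(145, -1))), 449) = Add(Add(286, Mul(-2020, Rational(1, 145))), 449) = Add(Add(286, Rational(-404, 29)), 449) = Add(Rational(7890, 29), 449) = Rational(20911, 29)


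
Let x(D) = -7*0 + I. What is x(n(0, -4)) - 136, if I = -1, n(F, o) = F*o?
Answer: -137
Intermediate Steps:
x(D) = -1 (x(D) = -7*0 - 1 = 0 - 1 = -1)
x(n(0, -4)) - 136 = -1 - 136 = -137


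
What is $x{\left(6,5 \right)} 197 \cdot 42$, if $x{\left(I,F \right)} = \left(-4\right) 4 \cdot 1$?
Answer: $-132384$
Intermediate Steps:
$x{\left(I,F \right)} = -16$ ($x{\left(I,F \right)} = \left(-16\right) 1 = -16$)
$x{\left(6,5 \right)} 197 \cdot 42 = \left(-16\right) 197 \cdot 42 = \left(-3152\right) 42 = -132384$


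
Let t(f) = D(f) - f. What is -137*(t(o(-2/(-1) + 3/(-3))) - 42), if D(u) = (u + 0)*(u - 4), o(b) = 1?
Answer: 6302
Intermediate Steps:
D(u) = u*(-4 + u)
t(f) = -f + f*(-4 + f) (t(f) = f*(-4 + f) - f = -f + f*(-4 + f))
-137*(t(o(-2/(-1) + 3/(-3))) - 42) = -137*(1*(-5 + 1) - 42) = -137*(1*(-4) - 42) = -137*(-4 - 42) = -137*(-46) = 6302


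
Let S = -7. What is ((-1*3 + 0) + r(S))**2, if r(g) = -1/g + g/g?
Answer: 169/49 ≈ 3.4490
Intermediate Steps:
r(g) = 1 - 1/g (r(g) = -1/g + 1 = 1 - 1/g)
((-1*3 + 0) + r(S))**2 = ((-1*3 + 0) + (-1 - 7)/(-7))**2 = ((-3 + 0) - 1/7*(-8))**2 = (-3 + 8/7)**2 = (-13/7)**2 = 169/49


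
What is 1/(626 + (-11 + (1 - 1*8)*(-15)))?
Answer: 1/720 ≈ 0.0013889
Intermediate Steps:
1/(626 + (-11 + (1 - 1*8)*(-15))) = 1/(626 + (-11 + (1 - 8)*(-15))) = 1/(626 + (-11 - 7*(-15))) = 1/(626 + (-11 + 105)) = 1/(626 + 94) = 1/720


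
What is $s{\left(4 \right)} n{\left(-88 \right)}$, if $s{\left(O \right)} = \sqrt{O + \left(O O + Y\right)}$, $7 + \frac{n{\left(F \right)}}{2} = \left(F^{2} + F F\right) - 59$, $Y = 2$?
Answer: $30844 \sqrt{22} \approx 1.4467 \cdot 10^{5}$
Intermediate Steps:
$n{\left(F \right)} = -132 + 4 F^{2}$ ($n{\left(F \right)} = -14 + 2 \left(\left(F^{2} + F F\right) - 59\right) = -14 + 2 \left(\left(F^{2} + F^{2}\right) - 59\right) = -14 + 2 \left(2 F^{2} - 59\right) = -14 + 2 \left(-59 + 2 F^{2}\right) = -14 + \left(-118 + 4 F^{2}\right) = -132 + 4 F^{2}$)
$s{\left(O \right)} = \sqrt{2 + O + O^{2}}$ ($s{\left(O \right)} = \sqrt{O + \left(O O + 2\right)} = \sqrt{O + \left(O^{2} + 2\right)} = \sqrt{O + \left(2 + O^{2}\right)} = \sqrt{2 + O + O^{2}}$)
$s{\left(4 \right)} n{\left(-88 \right)} = \sqrt{2 + 4 + 4^{2}} \left(-132 + 4 \left(-88\right)^{2}\right) = \sqrt{2 + 4 + 16} \left(-132 + 4 \cdot 7744\right) = \sqrt{22} \left(-132 + 30976\right) = \sqrt{22} \cdot 30844 = 30844 \sqrt{22}$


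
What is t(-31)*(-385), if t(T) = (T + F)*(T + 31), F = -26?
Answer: 0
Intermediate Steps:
t(T) = (-26 + T)*(31 + T) (t(T) = (T - 26)*(T + 31) = (-26 + T)*(31 + T))
t(-31)*(-385) = (-806 + (-31)² + 5*(-31))*(-385) = (-806 + 961 - 155)*(-385) = 0*(-385) = 0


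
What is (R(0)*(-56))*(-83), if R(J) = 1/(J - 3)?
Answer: -4648/3 ≈ -1549.3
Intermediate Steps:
R(J) = 1/(-3 + J)
(R(0)*(-56))*(-83) = (-56/(-3 + 0))*(-83) = (-56/(-3))*(-83) = -⅓*(-56)*(-83) = (56/3)*(-83) = -4648/3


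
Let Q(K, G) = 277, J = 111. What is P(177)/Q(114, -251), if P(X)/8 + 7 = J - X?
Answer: -584/277 ≈ -2.1083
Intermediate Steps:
P(X) = 832 - 8*X (P(X) = -56 + 8*(111 - X) = -56 + (888 - 8*X) = 832 - 8*X)
P(177)/Q(114, -251) = (832 - 8*177)/277 = (832 - 1416)*(1/277) = -584*1/277 = -584/277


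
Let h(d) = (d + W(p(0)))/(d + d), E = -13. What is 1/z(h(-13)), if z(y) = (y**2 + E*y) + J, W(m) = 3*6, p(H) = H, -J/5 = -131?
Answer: 676/444495 ≈ 0.0015208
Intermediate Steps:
J = 655 (J = -5*(-131) = 655)
W(m) = 18
h(d) = (18 + d)/(2*d) (h(d) = (d + 18)/(d + d) = (18 + d)/((2*d)) = (18 + d)*(1/(2*d)) = (18 + d)/(2*d))
z(y) = 655 + y**2 - 13*y (z(y) = (y**2 - 13*y) + 655 = 655 + y**2 - 13*y)
1/z(h(-13)) = 1/(655 + ((1/2)*(18 - 13)/(-13))**2 - 13*(18 - 13)/(2*(-13))) = 1/(655 + ((1/2)*(-1/13)*5)**2 - 13*(-1)*5/(2*13)) = 1/(655 + (-5/26)**2 - 13*(-5/26)) = 1/(655 + 25/676 + 5/2) = 1/(444495/676) = 676/444495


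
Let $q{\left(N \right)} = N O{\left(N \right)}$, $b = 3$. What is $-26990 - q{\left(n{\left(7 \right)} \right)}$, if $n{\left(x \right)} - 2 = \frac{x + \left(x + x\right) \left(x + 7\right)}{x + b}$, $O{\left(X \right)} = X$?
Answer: $- \frac{2748729}{100} \approx -27487.0$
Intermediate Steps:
$n{\left(x \right)} = 2 + \frac{x + 2 x \left(7 + x\right)}{3 + x}$ ($n{\left(x \right)} = 2 + \frac{x + \left(x + x\right) \left(x + 7\right)}{x + 3} = 2 + \frac{x + 2 x \left(7 + x\right)}{3 + x}$)
$q{\left(N \right)} = N^{2}$ ($q{\left(N \right)} = N N = N^{2}$)
$-26990 - q{\left(n{\left(7 \right)} \right)} = -26990 - \left(\frac{6 + 2 \cdot 7^{2} + 17 \cdot 7}{3 + 7}\right)^{2} = -26990 - \left(\frac{6 + 2 \cdot 49 + 119}{10}\right)^{2} = -26990 - \left(\frac{6 + 98 + 119}{10}\right)^{2} = -26990 - \left(\frac{1}{10} \cdot 223\right)^{2} = -26990 - \left(\frac{223}{10}\right)^{2} = -26990 - \frac{49729}{100} = - \frac{2748729}{100}$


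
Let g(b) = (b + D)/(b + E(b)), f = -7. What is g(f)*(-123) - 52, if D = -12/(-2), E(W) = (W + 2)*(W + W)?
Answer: -1051/21 ≈ -50.048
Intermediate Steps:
E(W) = 2*W*(2 + W) (E(W) = (2 + W)*(2*W) = 2*W*(2 + W))
D = 6 (D = -12*(-½) = 6)
g(b) = (6 + b)/(b + 2*b*(2 + b)) (g(b) = (b + 6)/(b + 2*b*(2 + b)) = (6 + b)/(b + 2*b*(2 + b)))
g(f)*(-123) - 52 = ((6 - 7)/((-7)*(5 + 2*(-7))))*(-123) - 52 = -⅐*(-1)/(5 - 14)*(-123) - 52 = -⅐*(-1)/(-9)*(-123) - 52 = -⅐*(-⅑)*(-1)*(-123) - 52 = -1/63*(-123) - 52 = 41/21 - 52 = -1051/21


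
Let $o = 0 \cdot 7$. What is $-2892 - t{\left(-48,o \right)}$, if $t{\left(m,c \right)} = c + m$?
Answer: $-2844$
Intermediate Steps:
$o = 0$
$-2892 - t{\left(-48,o \right)} = -2892 - \left(0 - 48\right) = -2892 - -48 = -2892 + 48 = -2844$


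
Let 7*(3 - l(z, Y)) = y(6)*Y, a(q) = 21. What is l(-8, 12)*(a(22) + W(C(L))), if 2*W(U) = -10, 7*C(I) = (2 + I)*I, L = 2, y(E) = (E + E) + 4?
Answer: -2736/7 ≈ -390.86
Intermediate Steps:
y(E) = 4 + 2*E (y(E) = 2*E + 4 = 4 + 2*E)
l(z, Y) = 3 - 16*Y/7 (l(z, Y) = 3 - (4 + 2*6)*Y/7 = 3 - (4 + 12)*Y/7 = 3 - 16*Y/7)
C(I) = I*(2 + I)/7 (C(I) = ((2 + I)*I)/7 = (I*(2 + I))/7 = I*(2 + I)/7)
W(U) = -5 (W(U) = (1/2)*(-10) = -5)
l(-8, 12)*(a(22) + W(C(L))) = (3 - 16/7*12)*(21 - 5) = (3 - 192/7)*16 = -171/7*16 = -2736/7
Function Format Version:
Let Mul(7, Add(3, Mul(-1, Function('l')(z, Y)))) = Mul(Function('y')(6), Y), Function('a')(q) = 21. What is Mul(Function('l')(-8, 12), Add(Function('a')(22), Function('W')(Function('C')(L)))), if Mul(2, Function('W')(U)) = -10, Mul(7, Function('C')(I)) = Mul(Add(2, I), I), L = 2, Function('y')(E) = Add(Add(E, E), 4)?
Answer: Rational(-2736, 7) ≈ -390.86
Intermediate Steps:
Function('y')(E) = Add(4, Mul(2, E)) (Function('y')(E) = Add(Mul(2, E), 4) = Add(4, Mul(2, E)))
Function('l')(z, Y) = Add(3, Mul(Rational(-16, 7), Y)) (Function('l')(z, Y) = Add(3, Mul(Rational(-1, 7), Mul(Add(4, Mul(2, 6)), Y))) = Add(3, Mul(Rational(-1, 7), Mul(Add(4, 12), Y))) = Add(3, Mul(Rational(-1, 7), Mul(16, Y))) = Add(3, Mul(Rational(-16, 7), Y)))
Function('C')(I) = Mul(Rational(1, 7), I, Add(2, I)) (Function('C')(I) = Mul(Rational(1, 7), Mul(Add(2, I), I)) = Mul(Rational(1, 7), Mul(I, Add(2, I))) = Mul(Rational(1, 7), I, Add(2, I)))
Function('W')(U) = -5 (Function('W')(U) = Mul(Rational(1, 2), -10) = -5)
Mul(Function('l')(-8, 12), Add(Function('a')(22), Function('W')(Function('C')(L)))) = Mul(Add(3, Mul(Rational(-16, 7), 12)), Add(21, -5)) = Mul(Add(3, Rational(-192, 7)), 16) = Mul(Rational(-171, 7), 16) = Rational(-2736, 7)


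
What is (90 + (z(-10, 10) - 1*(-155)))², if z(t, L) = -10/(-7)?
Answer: 2975625/49 ≈ 60727.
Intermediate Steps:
z(t, L) = 10/7 (z(t, L) = -10*(-⅐) = 10/7)
(90 + (z(-10, 10) - 1*(-155)))² = (90 + (10/7 - 1*(-155)))² = (90 + (10/7 + 155))² = (90 + 1095/7)² = (1725/7)² = 2975625/49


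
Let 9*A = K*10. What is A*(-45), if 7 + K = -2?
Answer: 450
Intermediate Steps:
K = -9 (K = -7 - 2 = -9)
A = -10 (A = (-9*10)/9 = (⅑)*(-90) = -10)
A*(-45) = -10*(-45) = 450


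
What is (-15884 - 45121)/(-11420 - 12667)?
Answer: 2905/1147 ≈ 2.5327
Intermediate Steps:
(-15884 - 45121)/(-11420 - 12667) = -61005/(-24087) = -61005*(-1/24087) = 2905/1147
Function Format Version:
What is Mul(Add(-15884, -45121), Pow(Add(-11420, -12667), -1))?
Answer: Rational(2905, 1147) ≈ 2.5327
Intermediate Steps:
Mul(Add(-15884, -45121), Pow(Add(-11420, -12667), -1)) = Mul(-61005, Pow(-24087, -1)) = Mul(-61005, Rational(-1, 24087)) = Rational(2905, 1147)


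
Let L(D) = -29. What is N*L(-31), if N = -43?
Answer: 1247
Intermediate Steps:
N*L(-31) = -43*(-29) = 1247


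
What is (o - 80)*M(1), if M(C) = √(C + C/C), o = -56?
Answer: -136*√2 ≈ -192.33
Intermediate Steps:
M(C) = √(1 + C) (M(C) = √(C + 1) = √(1 + C))
(o - 80)*M(1) = (-56 - 80)*√(1 + 1) = -136*√2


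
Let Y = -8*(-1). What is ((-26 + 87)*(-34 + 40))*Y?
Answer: 2928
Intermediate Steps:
Y = 8
((-26 + 87)*(-34 + 40))*Y = ((-26 + 87)*(-34 + 40))*8 = (61*6)*8 = 366*8 = 2928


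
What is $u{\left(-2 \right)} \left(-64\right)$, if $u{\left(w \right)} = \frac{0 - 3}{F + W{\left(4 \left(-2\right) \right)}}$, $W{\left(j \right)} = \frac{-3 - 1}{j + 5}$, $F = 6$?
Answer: $\frac{288}{11} \approx 26.182$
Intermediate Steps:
$W{\left(j \right)} = - \frac{4}{5 + j}$
$u{\left(w \right)} = - \frac{9}{22}$ ($u{\left(w \right)} = \frac{0 - 3}{6 - \frac{4}{5 + 4 \left(-2\right)}} = - \frac{3}{6 - \frac{4}{5 - 8}} = - \frac{3}{6 - \frac{4}{-3}} = - \frac{3}{6 - - \frac{4}{3}} = - \frac{3}{6 + \frac{4}{3}} = - \frac{3}{\frac{22}{3}} = \left(-3\right) \frac{3}{22} = - \frac{9}{22}$)
$u{\left(-2 \right)} \left(-64\right) = \left(- \frac{9}{22}\right) \left(-64\right) = \frac{288}{11}$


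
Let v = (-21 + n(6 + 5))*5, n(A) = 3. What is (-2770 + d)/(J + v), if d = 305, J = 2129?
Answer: -2465/2039 ≈ -1.2089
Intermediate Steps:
v = -90 (v = (-21 + 3)*5 = -18*5 = -90)
(-2770 + d)/(J + v) = (-2770 + 305)/(2129 - 90) = -2465/2039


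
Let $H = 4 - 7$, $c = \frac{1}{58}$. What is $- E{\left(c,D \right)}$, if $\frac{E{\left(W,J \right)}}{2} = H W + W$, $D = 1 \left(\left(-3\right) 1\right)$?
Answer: $\frac{2}{29} \approx 0.068966$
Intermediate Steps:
$c = \frac{1}{58} \approx 0.017241$
$D = -3$ ($D = 1 \left(-3\right) = -3$)
$H = -3$ ($H = 4 - 7 = -3$)
$E{\left(W,J \right)} = - 4 W$ ($E{\left(W,J \right)} = 2 \left(- 3 W + W\right) = 2 \left(- 2 W\right) = - 4 W$)
$- E{\left(c,D \right)} = - \frac{-4}{58} = \left(-1\right) \left(- \frac{2}{29}\right) = \frac{2}{29}$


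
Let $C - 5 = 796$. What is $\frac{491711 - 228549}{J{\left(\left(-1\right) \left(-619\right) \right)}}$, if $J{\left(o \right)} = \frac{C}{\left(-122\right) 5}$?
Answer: $- \frac{160528820}{801} \approx -2.0041 \cdot 10^{5}$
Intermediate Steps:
$C = 801$ ($C = 5 + 796 = 801$)
$J{\left(o \right)} = - \frac{801}{610}$ ($J{\left(o \right)} = \frac{801}{\left(-122\right) 5} = \frac{801}{-610} = 801 \left(- \frac{1}{610}\right) = - \frac{801}{610}$)
$\frac{491711 - 228549}{J{\left(\left(-1\right) \left(-619\right) \right)}} = \frac{491711 - 228549}{- \frac{801}{610}} = \left(491711 - 228549\right) \left(- \frac{610}{801}\right) = 263162 \left(- \frac{610}{801}\right) = - \frac{160528820}{801}$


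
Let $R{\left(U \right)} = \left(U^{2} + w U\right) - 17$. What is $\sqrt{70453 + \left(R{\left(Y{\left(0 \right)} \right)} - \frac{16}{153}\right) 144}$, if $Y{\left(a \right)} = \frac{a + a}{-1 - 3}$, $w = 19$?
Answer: $\frac{\sqrt{19649093}}{17} \approx 260.75$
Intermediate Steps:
$Y{\left(a \right)} = - \frac{a}{2}$ ($Y{\left(a \right)} = \frac{2 a}{-4} = 2 a \left(- \frac{1}{4}\right) = - \frac{a}{2}$)
$R{\left(U \right)} = -17 + U^{2} + 19 U$ ($R{\left(U \right)} = \left(U^{2} + 19 U\right) - 17 = -17 + U^{2} + 19 U$)
$\sqrt{70453 + \left(R{\left(Y{\left(0 \right)} \right)} - \frac{16}{153}\right) 144} = \sqrt{70453 + \left(\left(-17 + \left(\left(- \frac{1}{2}\right) 0\right)^{2} + 19 \left(\left(- \frac{1}{2}\right) 0\right)\right) - \frac{16}{153}\right) 144} = \sqrt{70453 + \left(\left(-17 + 0^{2} + 19 \cdot 0\right) - \frac{16}{153}\right) 144} = \sqrt{70453 + \left(\left(-17 + 0 + 0\right) - \frac{16}{153}\right) 144} = \sqrt{70453 + \left(-17 - \frac{16}{153}\right) 144} = \sqrt{70453 - \frac{41872}{17}} = \sqrt{\frac{1155829}{17}} = \frac{\sqrt{19649093}}{17}$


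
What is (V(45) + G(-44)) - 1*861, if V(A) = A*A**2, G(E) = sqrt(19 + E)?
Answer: 90264 + 5*I ≈ 90264.0 + 5.0*I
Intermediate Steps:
V(A) = A**3
(V(45) + G(-44)) - 1*861 = (45**3 + sqrt(19 - 44)) - 1*861 = (91125 + sqrt(-25)) - 861 = (91125 + 5*I) - 861 = 90264 + 5*I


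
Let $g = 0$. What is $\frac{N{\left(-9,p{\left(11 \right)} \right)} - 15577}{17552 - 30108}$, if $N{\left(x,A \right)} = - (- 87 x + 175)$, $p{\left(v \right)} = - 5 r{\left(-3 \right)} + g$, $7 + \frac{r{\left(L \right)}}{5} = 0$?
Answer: $\frac{16535}{12556} \approx 1.3169$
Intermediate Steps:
$r{\left(L \right)} = -35$ ($r{\left(L \right)} = -35 + 5 \cdot 0 = -35 + 0 = -35$)
$p{\left(v \right)} = 175$ ($p{\left(v \right)} = \left(-5\right) \left(-35\right) + 0 = 175 + 0 = 175$)
$N{\left(x,A \right)} = -175 + 87 x$ ($N{\left(x,A \right)} = - (175 - 87 x) = -175 + 87 x$)
$\frac{N{\left(-9,p{\left(11 \right)} \right)} - 15577}{17552 - 30108} = \frac{\left(-175 + 87 \left(-9\right)\right) - 15577}{17552 - 30108} = \frac{\left(-175 - 783\right) - 15577}{-12556} = \left(-958 - 15577\right) \left(- \frac{1}{12556}\right) = \left(-16535\right) \left(- \frac{1}{12556}\right) = \frac{16535}{12556}$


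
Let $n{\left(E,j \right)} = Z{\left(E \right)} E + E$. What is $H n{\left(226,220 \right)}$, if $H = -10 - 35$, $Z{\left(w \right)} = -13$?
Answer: $122040$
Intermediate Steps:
$H = -45$ ($H = -10 - 35 = -45$)
$n{\left(E,j \right)} = - 12 E$ ($n{\left(E,j \right)} = - 13 E + E = - 12 E$)
$H n{\left(226,220 \right)} = - 45 \left(\left(-12\right) 226\right) = \left(-45\right) \left(-2712\right) = 122040$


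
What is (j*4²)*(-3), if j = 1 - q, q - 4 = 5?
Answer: 384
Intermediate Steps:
q = 9 (q = 4 + 5 = 9)
j = -8 (j = 1 - 1*9 = 1 - 9 = -8)
(j*4²)*(-3) = -8*4²*(-3) = -8*16*(-3) = -128*(-3) = 384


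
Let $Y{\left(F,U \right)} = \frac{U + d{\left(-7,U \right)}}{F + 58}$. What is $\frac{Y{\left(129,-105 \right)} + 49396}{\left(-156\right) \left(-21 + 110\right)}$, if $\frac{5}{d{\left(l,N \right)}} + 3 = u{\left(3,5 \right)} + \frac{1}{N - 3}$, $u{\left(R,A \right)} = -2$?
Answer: $- \frac{4997187787}{1404602628} \approx -3.5577$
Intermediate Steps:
$d{\left(l,N \right)} = \frac{5}{-5 + \frac{1}{-3 + N}}$ ($d{\left(l,N \right)} = \frac{5}{-3 - \left(2 - \frac{1}{N - 3}\right)} = \frac{5}{-3 - \left(2 - \frac{1}{-3 + N}\right)} = \frac{5}{-5 + \frac{1}{-3 + N}}$)
$Y{\left(F,U \right)} = \frac{U + \frac{5 \left(-3 + U\right)}{16 - 5 U}}{58 + F}$ ($Y{\left(F,U \right)} = \frac{U + \frac{5 \left(-3 + U\right)}{16 - 5 U}}{F + 58} = \frac{U + \frac{5 \left(-3 + U\right)}{16 - 5 U}}{58 + F}$)
$\frac{Y{\left(129,-105 \right)} + 49396}{\left(-156\right) \left(-21 + 110\right)} = \frac{\frac{-15 + 5 \left(-105\right) - 105 \left(16 - -525\right)}{\left(16 - -525\right) \left(58 + 129\right)} + 49396}{\left(-156\right) \left(-21 + 110\right)} = \frac{\frac{-15 - 525 - 105 \left(16 + 525\right)}{\left(16 + 525\right) 187} + 49396}{\left(-156\right) 89} = \frac{\frac{1}{541} \cdot \frac{1}{187} \left(-15 - 525 - 56805\right) + 49396}{-13884} = \left(\frac{1}{541} \cdot \frac{1}{187} \left(-15 - 525 - 56805\right) + 49396\right) \left(- \frac{1}{13884}\right) = \left(\frac{1}{541} \cdot \frac{1}{187} \left(-57345\right) + 49396\right) \left(- \frac{1}{13884}\right) = \left(- \frac{57345}{101167} + 49396\right) \left(- \frac{1}{13884}\right) = \frac{4997187787}{101167} \left(- \frac{1}{13884}\right) = - \frac{4997187787}{1404602628}$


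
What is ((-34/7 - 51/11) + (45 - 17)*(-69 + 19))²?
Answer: 11778977961/5929 ≈ 1.9867e+6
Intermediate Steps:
((-34/7 - 51/11) + (45 - 17)*(-69 + 19))² = ((-34*⅐ - 51*1/11) + 28*(-50))² = ((-34/7 - 51/11) - 1400)² = (-731/77 - 1400)² = (-108531/77)² = 11778977961/5929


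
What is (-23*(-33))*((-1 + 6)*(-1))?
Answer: -3795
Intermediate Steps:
(-23*(-33))*((-1 + 6)*(-1)) = 759*(5*(-1)) = 759*(-5) = -3795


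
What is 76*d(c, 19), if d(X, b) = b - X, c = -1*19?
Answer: 2888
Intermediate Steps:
c = -19
76*d(c, 19) = 76*(19 - 1*(-19)) = 76*(19 + 19) = 76*38 = 2888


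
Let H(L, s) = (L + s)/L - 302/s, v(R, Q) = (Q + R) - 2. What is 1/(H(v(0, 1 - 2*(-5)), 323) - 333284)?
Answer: -2907/968752070 ≈ -3.0008e-6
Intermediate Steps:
v(R, Q) = -2 + Q + R
H(L, s) = -302/s + (L + s)/L (H(L, s) = (L + s)/L - 302/s = -302/s + (L + s)/L)
1/(H(v(0, 1 - 2*(-5)), 323) - 333284) = 1/((1 - 302/323 + 323/(-2 + (1 - 2*(-5)) + 0)) - 333284) = 1/((1 - 302*1/323 + 323/(-2 + (1 + 10) + 0)) - 333284) = 1/((1 - 302/323 + 323/(-2 + 11 + 0)) - 333284) = 1/((1 - 302/323 + 323/9) - 333284) = 1/(104518/2907 - 333284) = 1/(-968752070/2907) = -2907/968752070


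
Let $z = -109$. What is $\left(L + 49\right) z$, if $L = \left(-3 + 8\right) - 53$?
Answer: $-109$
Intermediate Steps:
$L = -48$ ($L = 5 - 53 = -48$)
$\left(L + 49\right) z = \left(-48 + 49\right) \left(-109\right) = 1 \left(-109\right) = -109$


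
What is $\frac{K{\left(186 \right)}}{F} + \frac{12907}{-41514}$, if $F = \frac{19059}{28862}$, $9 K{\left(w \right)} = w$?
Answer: $\frac{24516331559}{791215326} \approx 30.986$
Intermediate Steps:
$K{\left(w \right)} = \frac{w}{9}$
$F = \frac{19059}{28862}$ ($F = 19059 \cdot \frac{1}{28862} = \frac{19059}{28862} \approx 0.66035$)
$\frac{K{\left(186 \right)}}{F} + \frac{12907}{-41514} = \frac{\frac{1}{9} \cdot 186}{\frac{19059}{28862}} + \frac{12907}{-41514} = \frac{62}{3} \cdot \frac{28862}{19059} + 12907 \left(- \frac{1}{41514}\right) = \frac{1789444}{57177} - \frac{12907}{41514} = \frac{24516331559}{791215326}$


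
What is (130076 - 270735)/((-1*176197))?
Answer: 140659/176197 ≈ 0.79831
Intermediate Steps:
(130076 - 270735)/((-1*176197)) = -140659/(-176197) = -140659*(-1/176197) = 140659/176197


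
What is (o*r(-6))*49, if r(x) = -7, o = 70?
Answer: -24010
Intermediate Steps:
(o*r(-6))*49 = (70*(-7))*49 = -490*49 = -24010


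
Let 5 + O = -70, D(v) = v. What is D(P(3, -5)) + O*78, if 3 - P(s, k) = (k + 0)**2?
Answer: -5872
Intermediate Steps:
P(s, k) = 3 - k**2 (P(s, k) = 3 - (k + 0)**2 = 3 - k**2)
O = -75 (O = -5 - 70 = -75)
D(P(3, -5)) + O*78 = (3 - 1*(-5)**2) - 75*78 = (3 - 1*25) - 5850 = (3 - 25) - 5850 = -22 - 5850 = -5872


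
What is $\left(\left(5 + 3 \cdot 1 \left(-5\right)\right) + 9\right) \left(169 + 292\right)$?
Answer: $-461$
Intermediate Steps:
$\left(\left(5 + 3 \cdot 1 \left(-5\right)\right) + 9\right) \left(169 + 292\right) = \left(\left(5 + 3 \left(-5\right)\right) + 9\right) 461 = \left(\left(5 - 15\right) + 9\right) 461 = \left(-10 + 9\right) 461 = \left(-1\right) 461 = -461$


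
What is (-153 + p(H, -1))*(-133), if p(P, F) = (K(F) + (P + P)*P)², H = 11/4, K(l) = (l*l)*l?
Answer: -395941/64 ≈ -6186.6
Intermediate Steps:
K(l) = l³ (K(l) = l²*l = l³)
H = 11/4 (H = 11*(¼) = 11/4 ≈ 2.7500)
p(P, F) = (F³ + 2*P²)² (p(P, F) = (F³ + (P + P)*P)² = (F³ + (2*P)*P)² = (F³ + 2*P²)²)
(-153 + p(H, -1))*(-133) = (-153 + ((-1)³ + 2*(11/4)²)²)*(-133) = (-153 + (-1 + 2*(121/16))²)*(-133) = (-153 + (-1 + 121/8)²)*(-133) = (-153 + (113/8)²)*(-133) = (-153 + 12769/64)*(-133) = (2977/64)*(-133) = -395941/64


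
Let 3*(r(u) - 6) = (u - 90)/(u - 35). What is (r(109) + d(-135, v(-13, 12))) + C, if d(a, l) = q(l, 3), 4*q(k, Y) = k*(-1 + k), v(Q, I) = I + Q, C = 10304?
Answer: 1144475/111 ≈ 10311.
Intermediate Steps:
r(u) = 6 + (-90 + u)/(3*(-35 + u)) (r(u) = 6 + ((u - 90)/(u - 35))/3 = 6 + ((-90 + u)/(-35 + u))/3 = 6 + (-90 + u)/(3*(-35 + u)))
q(k, Y) = k*(-1 + k)/4 (q(k, Y) = (k*(-1 + k))/4 = k*(-1 + k)/4)
d(a, l) = l*(-1 + l)/4
(r(109) + d(-135, v(-13, 12))) + C = ((-720 + 19*109)/(3*(-35 + 109)) + (12 - 13)*(-1 + (12 - 13))/4) + 10304 = ((⅓)*(-720 + 2071)/74 + (¼)*(-1)*(-1 - 1)) + 10304 = ((⅓)*(1/74)*1351 + (¼)*(-1)*(-2)) + 10304 = (1351/222 + ½) + 10304 = 731/111 + 10304 = 1144475/111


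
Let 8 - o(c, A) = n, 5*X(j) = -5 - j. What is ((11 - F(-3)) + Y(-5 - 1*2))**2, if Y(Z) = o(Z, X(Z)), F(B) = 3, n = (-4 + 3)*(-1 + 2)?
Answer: 289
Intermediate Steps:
n = -1 (n = -1*1 = -1)
X(j) = -1 - j/5 (X(j) = (-5 - j)/5 = -1 - j/5)
o(c, A) = 9 (o(c, A) = 8 - 1*(-1) = 8 + 1 = 9)
Y(Z) = 9
((11 - F(-3)) + Y(-5 - 1*2))**2 = ((11 - 1*3) + 9)**2 = ((11 - 3) + 9)**2 = (8 + 9)**2 = 17**2 = 289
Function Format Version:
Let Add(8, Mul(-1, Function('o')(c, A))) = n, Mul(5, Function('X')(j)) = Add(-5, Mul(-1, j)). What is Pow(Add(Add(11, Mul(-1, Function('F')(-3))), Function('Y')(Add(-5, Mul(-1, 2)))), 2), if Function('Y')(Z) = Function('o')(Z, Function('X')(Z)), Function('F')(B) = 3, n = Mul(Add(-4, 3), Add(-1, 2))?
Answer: 289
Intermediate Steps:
n = -1 (n = Mul(-1, 1) = -1)
Function('X')(j) = Add(-1, Mul(Rational(-1, 5), j)) (Function('X')(j) = Mul(Rational(1, 5), Add(-5, Mul(-1, j))) = Add(-1, Mul(Rational(-1, 5), j)))
Function('o')(c, A) = 9 (Function('o')(c, A) = Add(8, Mul(-1, -1)) = Add(8, 1) = 9)
Function('Y')(Z) = 9
Pow(Add(Add(11, Mul(-1, Function('F')(-3))), Function('Y')(Add(-5, Mul(-1, 2)))), 2) = Pow(Add(Add(11, Mul(-1, 3)), 9), 2) = Pow(Add(Add(11, -3), 9), 2) = Pow(Add(8, 9), 2) = Pow(17, 2) = 289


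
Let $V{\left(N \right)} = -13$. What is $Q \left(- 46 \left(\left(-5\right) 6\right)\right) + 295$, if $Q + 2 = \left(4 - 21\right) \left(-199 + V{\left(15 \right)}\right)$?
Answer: $4971055$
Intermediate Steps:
$Q = 3602$ ($Q = -2 + \left(4 - 21\right) \left(-199 - 13\right) = -2 - -3604 = -2 + 3604 = 3602$)
$Q \left(- 46 \left(\left(-5\right) 6\right)\right) + 295 = 3602 \left(- 46 \left(\left(-5\right) 6\right)\right) + 295 = 3602 \left(\left(-46\right) \left(-30\right)\right) + 295 = 3602 \cdot 1380 + 295 = 4970760 + 295 = 4971055$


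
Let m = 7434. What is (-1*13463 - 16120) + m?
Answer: -22149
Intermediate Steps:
(-1*13463 - 16120) + m = (-1*13463 - 16120) + 7434 = (-13463 - 16120) + 7434 = -29583 + 7434 = -22149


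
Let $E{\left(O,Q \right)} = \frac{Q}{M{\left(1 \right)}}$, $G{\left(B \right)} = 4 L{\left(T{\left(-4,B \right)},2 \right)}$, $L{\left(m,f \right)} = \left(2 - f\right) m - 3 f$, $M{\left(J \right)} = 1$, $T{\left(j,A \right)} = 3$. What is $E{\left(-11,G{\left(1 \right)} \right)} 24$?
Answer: $-576$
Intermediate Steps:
$L{\left(m,f \right)} = - 3 f + m \left(2 - f\right)$ ($L{\left(m,f \right)} = m \left(2 - f\right) - 3 f = - 3 f + m \left(2 - f\right)$)
$G{\left(B \right)} = -24$ ($G{\left(B \right)} = 4 \left(\left(-3\right) 2 + 2 \cdot 3 - 2 \cdot 3\right) = 4 \left(-6 + 6 - 6\right) = 4 \left(-6\right) = -24$)
$E{\left(O,Q \right)} = Q$ ($E{\left(O,Q \right)} = \frac{Q}{1} = Q 1 = Q$)
$E{\left(-11,G{\left(1 \right)} \right)} 24 = \left(-24\right) 24 = -576$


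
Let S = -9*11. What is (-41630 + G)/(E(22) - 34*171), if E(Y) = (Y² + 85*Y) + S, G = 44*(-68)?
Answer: 44622/3559 ≈ 12.538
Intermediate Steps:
S = -99
G = -2992
E(Y) = -99 + Y² + 85*Y (E(Y) = (Y² + 85*Y) - 99 = -99 + Y² + 85*Y)
(-41630 + G)/(E(22) - 34*171) = (-41630 - 2992)/((-99 + 22² + 85*22) - 34*171) = -44622/((-99 + 484 + 1870) - 5814) = -44622/(2255 - 5814) = -44622/(-3559) = -44622*(-1/3559) = 44622/3559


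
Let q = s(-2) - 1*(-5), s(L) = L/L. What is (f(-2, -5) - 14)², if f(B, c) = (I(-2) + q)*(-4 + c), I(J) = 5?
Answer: 12769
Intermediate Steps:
s(L) = 1
q = 6 (q = 1 - 1*(-5) = 1 + 5 = 6)
f(B, c) = -44 + 11*c (f(B, c) = (5 + 6)*(-4 + c) = 11*(-4 + c) = -44 + 11*c)
(f(-2, -5) - 14)² = ((-44 + 11*(-5)) - 14)² = ((-44 - 55) - 14)² = (-99 - 14)² = (-113)² = 12769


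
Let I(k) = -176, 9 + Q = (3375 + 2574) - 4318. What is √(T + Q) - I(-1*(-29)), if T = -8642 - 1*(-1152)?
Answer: 176 + 6*I*√163 ≈ 176.0 + 76.603*I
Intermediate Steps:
Q = 1622 (Q = -9 + ((3375 + 2574) - 4318) = -9 + (5949 - 4318) = -9 + 1631 = 1622)
T = -7490 (T = -8642 + 1152 = -7490)
√(T + Q) - I(-1*(-29)) = √(-7490 + 1622) - 1*(-176) = √(-5868) + 176 = 6*I*√163 + 176 = 176 + 6*I*√163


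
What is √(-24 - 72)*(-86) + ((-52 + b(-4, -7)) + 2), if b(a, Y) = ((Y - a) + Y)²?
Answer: 50 - 344*I*√6 ≈ 50.0 - 842.62*I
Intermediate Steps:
b(a, Y) = (-a + 2*Y)²
√(-24 - 72)*(-86) + ((-52 + b(-4, -7)) + 2) = √(-24 - 72)*(-86) + ((-52 + (-1*(-4) + 2*(-7))²) + 2) = √(-96)*(-86) + ((-52 + (4 - 14)²) + 2) = (4*I*√6)*(-86) + ((-52 + (-10)²) + 2) = -344*I*√6 + ((-52 + 100) + 2) = -344*I*√6 + (48 + 2) = -344*I*√6 + 50 = 50 - 344*I*√6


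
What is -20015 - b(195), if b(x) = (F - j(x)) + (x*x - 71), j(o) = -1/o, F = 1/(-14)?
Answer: -158255189/2730 ≈ -57969.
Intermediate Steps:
F = -1/14 ≈ -0.071429
b(x) = -995/14 + 1/x + x² (b(x) = (-1/14 - (-1)/x) + (x*x - 71) = (-1/14 + 1/x) + (x² - 71) = (-1/14 + 1/x) + (-71 + x²) = -995/14 + 1/x + x²)
-20015 - b(195) = -20015 - (-995/14 + 1/195 + 195²) = -20015 - (-995/14 + 1/195 + 38025) = -20015 - 1*103614239/2730 = -20015 - 103614239/2730 = -158255189/2730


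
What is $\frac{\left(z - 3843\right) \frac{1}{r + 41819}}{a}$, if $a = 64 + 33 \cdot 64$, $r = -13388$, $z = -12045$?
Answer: $- \frac{331}{1288872} \approx -0.00025681$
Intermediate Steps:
$a = 2176$ ($a = 64 + 2112 = 2176$)
$\frac{\left(z - 3843\right) \frac{1}{r + 41819}}{a} = \frac{\left(-12045 - 3843\right) \frac{1}{-13388 + 41819}}{2176} = - \frac{15888}{28431} \cdot \frac{1}{2176} = \left(-15888\right) \frac{1}{28431} \cdot \frac{1}{2176} = \left(- \frac{5296}{9477}\right) \frac{1}{2176} = - \frac{331}{1288872}$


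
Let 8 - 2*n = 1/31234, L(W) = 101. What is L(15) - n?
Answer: 6059397/62468 ≈ 97.000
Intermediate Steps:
n = 249871/62468 (n = 4 - 1/2/31234 = 4 - 1/2*1/31234 = 4 - 1/62468 = 249871/62468 ≈ 4.0000)
L(15) - n = 101 - 1*249871/62468 = 101 - 249871/62468 = 6059397/62468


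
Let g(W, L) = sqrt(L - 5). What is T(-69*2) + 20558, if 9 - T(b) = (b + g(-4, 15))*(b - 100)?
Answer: -12277 + 238*sqrt(10) ≈ -11524.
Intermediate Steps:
g(W, L) = sqrt(-5 + L)
T(b) = 9 - (-100 + b)*(b + sqrt(10)) (T(b) = 9 - (b + sqrt(-5 + 15))*(b - 100) = 9 - (b + sqrt(10))*(-100 + b) = 9 - (-100 + b)*(b + sqrt(10)))
T(-69*2) + 20558 = (9 - (-69*2)**2 + 100*(-69*2) + 100*sqrt(10) - (-69*2)*sqrt(10)) + 20558 = (9 - 1*(-138)**2 + 100*(-138) + 100*sqrt(10) - 1*(-138)*sqrt(10)) + 20558 = (9 - 1*19044 - 13800 + 100*sqrt(10) + 138*sqrt(10)) + 20558 = (9 - 19044 - 13800 + 100*sqrt(10) + 138*sqrt(10)) + 20558 = (-32835 + 238*sqrt(10)) + 20558 = -12277 + 238*sqrt(10)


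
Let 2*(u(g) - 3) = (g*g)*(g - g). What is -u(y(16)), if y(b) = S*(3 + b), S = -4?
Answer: -3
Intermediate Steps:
y(b) = -12 - 4*b (y(b) = -4*(3 + b) = -12 - 4*b)
u(g) = 3 (u(g) = 3 + ((g*g)*(g - g))/2 = 3 + (g**2*0)/2 = 3 + (1/2)*0 = 3 + 0 = 3)
-u(y(16)) = -1*3 = -3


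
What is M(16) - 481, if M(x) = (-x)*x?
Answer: -737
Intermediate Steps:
M(x) = -x²
M(16) - 481 = -1*16² - 481 = -1*256 - 481 = -256 - 481 = -737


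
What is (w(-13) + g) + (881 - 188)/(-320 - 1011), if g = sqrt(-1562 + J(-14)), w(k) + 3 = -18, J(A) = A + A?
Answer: -2604/121 + I*sqrt(1590) ≈ -21.521 + 39.875*I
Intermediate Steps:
J(A) = 2*A
w(k) = -21 (w(k) = -3 - 18 = -21)
g = I*sqrt(1590) (g = sqrt(-1562 + 2*(-14)) = sqrt(-1562 - 28) = sqrt(-1590) = I*sqrt(1590) ≈ 39.875*I)
(w(-13) + g) + (881 - 188)/(-320 - 1011) = (-21 + I*sqrt(1590)) + (881 - 188)/(-320 - 1011) = (-21 + I*sqrt(1590)) + 693/(-1331) = (-21 + I*sqrt(1590)) + 693*(-1/1331) = (-21 + I*sqrt(1590)) - 63/121 = -2604/121 + I*sqrt(1590)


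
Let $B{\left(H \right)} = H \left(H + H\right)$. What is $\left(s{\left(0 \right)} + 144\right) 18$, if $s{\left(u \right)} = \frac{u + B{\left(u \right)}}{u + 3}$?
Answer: $2592$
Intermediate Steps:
$B{\left(H \right)} = 2 H^{2}$ ($B{\left(H \right)} = H 2 H = 2 H^{2}$)
$s{\left(u \right)} = \frac{u + 2 u^{2}}{3 + u}$ ($s{\left(u \right)} = \frac{u + 2 u^{2}}{u + 3} = \frac{u + 2 u^{2}}{3 + u}$)
$\left(s{\left(0 \right)} + 144\right) 18 = \left(\frac{0 \left(1 + 2 \cdot 0\right)}{3 + 0} + 144\right) 18 = \left(\frac{0 \left(1 + 0\right)}{3} + 144\right) 18 = \left(0 \cdot \frac{1}{3} \cdot 1 + 144\right) 18 = \left(0 + 144\right) 18 = 144 \cdot 18 = 2592$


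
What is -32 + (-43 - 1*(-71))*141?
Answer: 3916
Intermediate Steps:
-32 + (-43 - 1*(-71))*141 = -32 + (-43 + 71)*141 = -32 + 28*141 = -32 + 3948 = 3916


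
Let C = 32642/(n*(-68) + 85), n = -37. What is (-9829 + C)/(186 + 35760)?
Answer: -25532587/93495546 ≈ -0.27309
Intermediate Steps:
C = 32642/2601 (C = 32642/(-37*(-68) + 85) = 32642/(2516 + 85) = 32642/2601 ≈ 12.550)
(-9829 + C)/(186 + 35760) = (-9829 + 32642/2601)/(186 + 35760) = -25532587/2601/35946 = -25532587/2601*1/35946 = -25532587/93495546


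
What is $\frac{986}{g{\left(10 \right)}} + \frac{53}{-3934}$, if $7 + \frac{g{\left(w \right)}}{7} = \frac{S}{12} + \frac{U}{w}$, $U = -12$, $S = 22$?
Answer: $- \frac{16634083}{751394} \approx -22.138$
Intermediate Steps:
$g{\left(w \right)} = - \frac{217}{6} - \frac{84}{w}$ ($g{\left(w \right)} = -49 + 7 \left(\frac{22}{12} - \frac{12}{w}\right) = -49 + 7 \left(22 \cdot \frac{1}{12} - \frac{12}{w}\right) = -49 + 7 \left(\frac{11}{6} - \frac{12}{w}\right) = -49 + \left(\frac{77}{6} - \frac{84}{w}\right) = - \frac{217}{6} - \frac{84}{w}$)
$\frac{986}{g{\left(10 \right)}} + \frac{53}{-3934} = \frac{986}{- \frac{217}{6} - \frac{84}{10}} + \frac{53}{-3934} = \frac{986}{- \frac{217}{6} - \frac{42}{5}} + 53 \left(- \frac{1}{3934}\right) = \frac{986}{- \frac{217}{6} - \frac{42}{5}} - \frac{53}{3934} = \frac{986}{- \frac{1337}{30}} - \frac{53}{3934} = 986 \left(- \frac{30}{1337}\right) - \frac{53}{3934} = - \frac{29580}{1337} - \frac{53}{3934} = - \frac{16634083}{751394}$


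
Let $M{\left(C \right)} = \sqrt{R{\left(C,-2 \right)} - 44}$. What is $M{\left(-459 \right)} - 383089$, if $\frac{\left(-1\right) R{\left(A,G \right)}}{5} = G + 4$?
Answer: $-383089 + 3 i \sqrt{6} \approx -3.8309 \cdot 10^{5} + 7.3485 i$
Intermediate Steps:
$R{\left(A,G \right)} = -20 - 5 G$ ($R{\left(A,G \right)} = - 5 \left(G + 4\right) = - 5 \left(4 + G\right) = -20 - 5 G$)
$M{\left(C \right)} = 3 i \sqrt{6}$ ($M{\left(C \right)} = \sqrt{\left(-20 - -10\right) - 44} = \sqrt{\left(-20 + 10\right) - 44} = \sqrt{-10 - 44} = \sqrt{-54} = 3 i \sqrt{6}$)
$M{\left(-459 \right)} - 383089 = 3 i \sqrt{6} - 383089 = -383089 + 3 i \sqrt{6}$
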